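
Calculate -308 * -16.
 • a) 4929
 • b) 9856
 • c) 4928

-308 * -16 = 4928
c) 4928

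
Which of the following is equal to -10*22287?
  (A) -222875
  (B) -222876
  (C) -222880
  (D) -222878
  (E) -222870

-10 * 22287 = -222870
E) -222870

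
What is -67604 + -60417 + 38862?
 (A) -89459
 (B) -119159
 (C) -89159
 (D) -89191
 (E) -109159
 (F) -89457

First: -67604 + -60417 = -128021
Then: -128021 + 38862 = -89159
C) -89159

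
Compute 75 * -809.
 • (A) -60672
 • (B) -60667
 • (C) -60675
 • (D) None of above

75 * -809 = -60675
C) -60675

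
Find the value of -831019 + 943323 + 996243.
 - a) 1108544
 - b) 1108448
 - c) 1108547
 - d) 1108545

First: -831019 + 943323 = 112304
Then: 112304 + 996243 = 1108547
c) 1108547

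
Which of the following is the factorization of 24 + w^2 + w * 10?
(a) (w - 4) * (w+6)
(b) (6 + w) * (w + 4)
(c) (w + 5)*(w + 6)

We need to factor 24 + w^2 + w * 10.
The factored form is (6 + w) * (w + 4).
b) (6 + w) * (w + 4)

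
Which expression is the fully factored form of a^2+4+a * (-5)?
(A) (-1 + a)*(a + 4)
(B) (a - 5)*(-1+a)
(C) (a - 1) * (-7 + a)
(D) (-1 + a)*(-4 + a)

We need to factor a^2+4+a * (-5).
The factored form is (-1 + a)*(-4 + a).
D) (-1 + a)*(-4 + a)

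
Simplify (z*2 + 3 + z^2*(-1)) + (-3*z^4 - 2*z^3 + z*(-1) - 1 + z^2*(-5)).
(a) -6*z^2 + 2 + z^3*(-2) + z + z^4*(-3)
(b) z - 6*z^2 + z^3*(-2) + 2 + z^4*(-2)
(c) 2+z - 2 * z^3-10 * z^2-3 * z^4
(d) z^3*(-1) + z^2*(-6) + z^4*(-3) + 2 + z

Adding the polynomials and combining like terms:
(z*2 + 3 + z^2*(-1)) + (-3*z^4 - 2*z^3 + z*(-1) - 1 + z^2*(-5))
= -6*z^2 + 2 + z^3*(-2) + z + z^4*(-3)
a) -6*z^2 + 2 + z^3*(-2) + z + z^4*(-3)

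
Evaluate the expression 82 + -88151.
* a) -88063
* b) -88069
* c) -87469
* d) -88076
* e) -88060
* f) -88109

82 + -88151 = -88069
b) -88069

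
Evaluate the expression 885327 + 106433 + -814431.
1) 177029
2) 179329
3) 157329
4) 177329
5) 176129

First: 885327 + 106433 = 991760
Then: 991760 + -814431 = 177329
4) 177329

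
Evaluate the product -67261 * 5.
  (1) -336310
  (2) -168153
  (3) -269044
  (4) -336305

-67261 * 5 = -336305
4) -336305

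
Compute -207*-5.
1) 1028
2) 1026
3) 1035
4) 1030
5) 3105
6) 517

-207 * -5 = 1035
3) 1035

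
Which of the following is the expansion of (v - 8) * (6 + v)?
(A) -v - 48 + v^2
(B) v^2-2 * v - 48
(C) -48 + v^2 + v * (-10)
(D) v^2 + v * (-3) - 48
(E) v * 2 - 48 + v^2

Expanding (v - 8) * (6 + v):
= v^2-2 * v - 48
B) v^2-2 * v - 48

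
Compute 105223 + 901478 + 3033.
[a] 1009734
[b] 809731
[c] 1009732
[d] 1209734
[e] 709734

First: 105223 + 901478 = 1006701
Then: 1006701 + 3033 = 1009734
a) 1009734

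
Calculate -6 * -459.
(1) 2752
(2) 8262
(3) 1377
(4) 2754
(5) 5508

-6 * -459 = 2754
4) 2754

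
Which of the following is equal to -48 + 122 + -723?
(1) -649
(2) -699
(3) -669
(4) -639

First: -48 + 122 = 74
Then: 74 + -723 = -649
1) -649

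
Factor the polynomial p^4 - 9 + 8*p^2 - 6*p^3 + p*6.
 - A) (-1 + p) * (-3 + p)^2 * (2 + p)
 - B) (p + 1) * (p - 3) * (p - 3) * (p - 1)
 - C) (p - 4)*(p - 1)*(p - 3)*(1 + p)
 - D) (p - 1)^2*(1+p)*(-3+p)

We need to factor p^4 - 9 + 8*p^2 - 6*p^3 + p*6.
The factored form is (p + 1) * (p - 3) * (p - 3) * (p - 1).
B) (p + 1) * (p - 3) * (p - 3) * (p - 1)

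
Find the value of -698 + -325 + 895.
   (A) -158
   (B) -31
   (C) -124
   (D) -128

First: -698 + -325 = -1023
Then: -1023 + 895 = -128
D) -128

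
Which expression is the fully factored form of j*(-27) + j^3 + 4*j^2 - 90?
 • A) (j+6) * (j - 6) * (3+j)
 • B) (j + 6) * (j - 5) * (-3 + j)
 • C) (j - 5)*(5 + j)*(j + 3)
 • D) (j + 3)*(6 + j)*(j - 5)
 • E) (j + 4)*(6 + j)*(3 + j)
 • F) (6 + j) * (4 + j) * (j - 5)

We need to factor j*(-27) + j^3 + 4*j^2 - 90.
The factored form is (j + 3)*(6 + j)*(j - 5).
D) (j + 3)*(6 + j)*(j - 5)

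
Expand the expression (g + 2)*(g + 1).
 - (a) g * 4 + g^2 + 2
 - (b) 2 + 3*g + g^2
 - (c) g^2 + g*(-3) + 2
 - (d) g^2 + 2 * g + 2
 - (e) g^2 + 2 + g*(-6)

Expanding (g + 2)*(g + 1):
= 2 + 3*g + g^2
b) 2 + 3*g + g^2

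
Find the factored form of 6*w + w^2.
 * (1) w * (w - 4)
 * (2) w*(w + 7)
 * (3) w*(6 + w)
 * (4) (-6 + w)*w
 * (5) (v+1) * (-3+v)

We need to factor 6*w + w^2.
The factored form is w*(6 + w).
3) w*(6 + w)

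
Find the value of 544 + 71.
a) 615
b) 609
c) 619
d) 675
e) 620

544 + 71 = 615
a) 615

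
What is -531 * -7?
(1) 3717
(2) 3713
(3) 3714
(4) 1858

-531 * -7 = 3717
1) 3717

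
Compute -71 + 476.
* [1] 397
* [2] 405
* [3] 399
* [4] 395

-71 + 476 = 405
2) 405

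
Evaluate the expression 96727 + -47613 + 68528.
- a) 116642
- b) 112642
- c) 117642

First: 96727 + -47613 = 49114
Then: 49114 + 68528 = 117642
c) 117642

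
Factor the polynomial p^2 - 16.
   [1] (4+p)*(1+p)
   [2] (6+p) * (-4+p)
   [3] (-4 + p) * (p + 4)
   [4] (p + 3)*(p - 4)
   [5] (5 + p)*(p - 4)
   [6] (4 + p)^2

We need to factor p^2 - 16.
The factored form is (-4 + p) * (p + 4).
3) (-4 + p) * (p + 4)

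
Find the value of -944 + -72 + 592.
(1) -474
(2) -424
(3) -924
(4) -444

First: -944 + -72 = -1016
Then: -1016 + 592 = -424
2) -424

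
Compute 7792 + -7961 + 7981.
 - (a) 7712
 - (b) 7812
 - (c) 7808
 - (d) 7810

First: 7792 + -7961 = -169
Then: -169 + 7981 = 7812
b) 7812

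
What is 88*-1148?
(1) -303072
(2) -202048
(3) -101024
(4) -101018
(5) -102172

88 * -1148 = -101024
3) -101024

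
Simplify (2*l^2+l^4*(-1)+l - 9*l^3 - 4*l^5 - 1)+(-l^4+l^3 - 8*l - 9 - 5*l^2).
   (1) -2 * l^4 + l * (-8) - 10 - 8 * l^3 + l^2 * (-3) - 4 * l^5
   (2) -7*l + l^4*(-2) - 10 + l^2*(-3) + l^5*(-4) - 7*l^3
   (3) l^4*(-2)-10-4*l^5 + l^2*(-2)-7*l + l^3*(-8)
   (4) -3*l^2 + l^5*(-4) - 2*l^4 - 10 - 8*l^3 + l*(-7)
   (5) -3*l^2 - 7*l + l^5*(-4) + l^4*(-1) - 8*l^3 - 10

Adding the polynomials and combining like terms:
(2*l^2 + l^4*(-1) + l - 9*l^3 - 4*l^5 - 1) + (-l^4 + l^3 - 8*l - 9 - 5*l^2)
= -3*l^2 + l^5*(-4) - 2*l^4 - 10 - 8*l^3 + l*(-7)
4) -3*l^2 + l^5*(-4) - 2*l^4 - 10 - 8*l^3 + l*(-7)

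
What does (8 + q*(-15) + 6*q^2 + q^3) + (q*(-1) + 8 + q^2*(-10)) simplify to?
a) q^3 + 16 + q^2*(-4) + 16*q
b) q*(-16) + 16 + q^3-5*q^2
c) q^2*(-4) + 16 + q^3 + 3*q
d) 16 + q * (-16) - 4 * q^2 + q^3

Adding the polynomials and combining like terms:
(8 + q*(-15) + 6*q^2 + q^3) + (q*(-1) + 8 + q^2*(-10))
= 16 + q * (-16) - 4 * q^2 + q^3
d) 16 + q * (-16) - 4 * q^2 + q^3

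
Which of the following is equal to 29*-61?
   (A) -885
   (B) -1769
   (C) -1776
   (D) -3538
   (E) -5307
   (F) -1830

29 * -61 = -1769
B) -1769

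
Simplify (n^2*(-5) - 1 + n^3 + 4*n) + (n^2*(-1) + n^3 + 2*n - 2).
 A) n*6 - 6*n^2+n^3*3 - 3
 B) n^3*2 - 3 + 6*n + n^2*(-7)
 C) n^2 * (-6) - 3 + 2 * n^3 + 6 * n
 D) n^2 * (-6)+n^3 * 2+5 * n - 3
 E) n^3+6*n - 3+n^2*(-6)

Adding the polynomials and combining like terms:
(n^2*(-5) - 1 + n^3 + 4*n) + (n^2*(-1) + n^3 + 2*n - 2)
= n^2 * (-6) - 3 + 2 * n^3 + 6 * n
C) n^2 * (-6) - 3 + 2 * n^3 + 6 * n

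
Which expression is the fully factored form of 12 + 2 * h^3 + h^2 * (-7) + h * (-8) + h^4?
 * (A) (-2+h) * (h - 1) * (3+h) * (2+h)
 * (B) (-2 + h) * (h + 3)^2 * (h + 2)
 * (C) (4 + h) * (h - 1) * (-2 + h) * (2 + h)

We need to factor 12 + 2 * h^3 + h^2 * (-7) + h * (-8) + h^4.
The factored form is (-2+h) * (h - 1) * (3+h) * (2+h).
A) (-2+h) * (h - 1) * (3+h) * (2+h)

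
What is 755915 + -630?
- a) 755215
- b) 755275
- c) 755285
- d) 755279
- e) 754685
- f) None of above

755915 + -630 = 755285
c) 755285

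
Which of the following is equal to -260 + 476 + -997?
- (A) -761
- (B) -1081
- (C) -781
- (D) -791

First: -260 + 476 = 216
Then: 216 + -997 = -781
C) -781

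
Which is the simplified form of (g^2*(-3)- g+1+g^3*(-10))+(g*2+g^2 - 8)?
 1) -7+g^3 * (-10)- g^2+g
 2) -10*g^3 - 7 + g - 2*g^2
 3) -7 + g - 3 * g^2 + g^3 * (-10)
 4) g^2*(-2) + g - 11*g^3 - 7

Adding the polynomials and combining like terms:
(g^2*(-3) - g + 1 + g^3*(-10)) + (g*2 + g^2 - 8)
= -10*g^3 - 7 + g - 2*g^2
2) -10*g^3 - 7 + g - 2*g^2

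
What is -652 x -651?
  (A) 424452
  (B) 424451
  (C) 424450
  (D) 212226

-652 * -651 = 424452
A) 424452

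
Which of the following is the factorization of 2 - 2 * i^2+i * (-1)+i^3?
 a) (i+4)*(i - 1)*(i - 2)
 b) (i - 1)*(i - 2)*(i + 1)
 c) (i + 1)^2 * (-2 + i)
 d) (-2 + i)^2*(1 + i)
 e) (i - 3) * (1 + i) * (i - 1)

We need to factor 2 - 2 * i^2+i * (-1)+i^3.
The factored form is (i - 1)*(i - 2)*(i + 1).
b) (i - 1)*(i - 2)*(i + 1)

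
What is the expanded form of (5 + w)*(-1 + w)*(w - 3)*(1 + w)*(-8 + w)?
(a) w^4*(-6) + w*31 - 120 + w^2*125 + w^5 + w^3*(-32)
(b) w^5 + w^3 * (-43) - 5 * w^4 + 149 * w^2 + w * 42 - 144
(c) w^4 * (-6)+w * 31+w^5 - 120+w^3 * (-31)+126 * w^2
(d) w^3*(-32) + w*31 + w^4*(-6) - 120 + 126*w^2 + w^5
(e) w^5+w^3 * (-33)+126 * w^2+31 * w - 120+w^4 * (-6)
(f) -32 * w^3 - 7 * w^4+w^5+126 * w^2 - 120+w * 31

Expanding (5 + w)*(-1 + w)*(w - 3)*(1 + w)*(-8 + w):
= w^3*(-32) + w*31 + w^4*(-6) - 120 + 126*w^2 + w^5
d) w^3*(-32) + w*31 + w^4*(-6) - 120 + 126*w^2 + w^5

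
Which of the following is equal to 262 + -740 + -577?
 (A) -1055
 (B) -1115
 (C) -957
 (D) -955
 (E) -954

First: 262 + -740 = -478
Then: -478 + -577 = -1055
A) -1055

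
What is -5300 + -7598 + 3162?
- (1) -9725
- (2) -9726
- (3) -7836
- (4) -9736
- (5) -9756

First: -5300 + -7598 = -12898
Then: -12898 + 3162 = -9736
4) -9736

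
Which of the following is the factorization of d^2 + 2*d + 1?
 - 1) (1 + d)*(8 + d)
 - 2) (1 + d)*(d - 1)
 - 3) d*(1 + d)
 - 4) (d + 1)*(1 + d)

We need to factor d^2 + 2*d + 1.
The factored form is (d + 1)*(1 + d).
4) (d + 1)*(1 + d)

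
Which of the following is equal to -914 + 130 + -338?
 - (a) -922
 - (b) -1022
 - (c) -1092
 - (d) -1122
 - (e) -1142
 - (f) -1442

First: -914 + 130 = -784
Then: -784 + -338 = -1122
d) -1122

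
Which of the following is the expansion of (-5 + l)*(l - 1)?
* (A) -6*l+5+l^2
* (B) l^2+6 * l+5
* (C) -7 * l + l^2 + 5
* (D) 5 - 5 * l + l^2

Expanding (-5 + l)*(l - 1):
= -6*l+5+l^2
A) -6*l+5+l^2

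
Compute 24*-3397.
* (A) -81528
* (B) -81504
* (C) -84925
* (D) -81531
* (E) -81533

24 * -3397 = -81528
A) -81528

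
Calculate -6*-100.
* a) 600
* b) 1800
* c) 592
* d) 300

-6 * -100 = 600
a) 600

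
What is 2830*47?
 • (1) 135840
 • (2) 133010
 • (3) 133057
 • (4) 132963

2830 * 47 = 133010
2) 133010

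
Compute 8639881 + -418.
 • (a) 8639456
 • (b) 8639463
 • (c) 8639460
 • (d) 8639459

8639881 + -418 = 8639463
b) 8639463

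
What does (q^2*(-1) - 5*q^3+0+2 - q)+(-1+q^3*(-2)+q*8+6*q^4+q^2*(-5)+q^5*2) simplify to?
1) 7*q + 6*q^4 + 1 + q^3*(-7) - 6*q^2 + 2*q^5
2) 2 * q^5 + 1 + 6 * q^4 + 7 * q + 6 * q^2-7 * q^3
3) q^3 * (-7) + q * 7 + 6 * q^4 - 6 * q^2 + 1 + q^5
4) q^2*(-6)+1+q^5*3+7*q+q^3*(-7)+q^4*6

Adding the polynomials and combining like terms:
(q^2*(-1) - 5*q^3 + 0 + 2 - q) + (-1 + q^3*(-2) + q*8 + 6*q^4 + q^2*(-5) + q^5*2)
= 7*q + 6*q^4 + 1 + q^3*(-7) - 6*q^2 + 2*q^5
1) 7*q + 6*q^4 + 1 + q^3*(-7) - 6*q^2 + 2*q^5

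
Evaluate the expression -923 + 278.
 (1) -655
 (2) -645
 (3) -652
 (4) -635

-923 + 278 = -645
2) -645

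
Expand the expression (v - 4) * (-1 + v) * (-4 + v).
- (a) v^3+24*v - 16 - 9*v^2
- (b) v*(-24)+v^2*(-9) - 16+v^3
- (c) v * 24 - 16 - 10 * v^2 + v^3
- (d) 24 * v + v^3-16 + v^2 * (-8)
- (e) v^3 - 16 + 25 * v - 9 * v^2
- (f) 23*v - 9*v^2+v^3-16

Expanding (v - 4) * (-1 + v) * (-4 + v):
= v^3+24*v - 16 - 9*v^2
a) v^3+24*v - 16 - 9*v^2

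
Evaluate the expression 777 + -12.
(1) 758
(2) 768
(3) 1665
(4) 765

777 + -12 = 765
4) 765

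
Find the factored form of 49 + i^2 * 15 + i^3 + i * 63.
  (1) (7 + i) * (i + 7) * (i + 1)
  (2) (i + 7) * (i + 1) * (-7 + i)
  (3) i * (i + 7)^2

We need to factor 49 + i^2 * 15 + i^3 + i * 63.
The factored form is (7 + i) * (i + 7) * (i + 1).
1) (7 + i) * (i + 7) * (i + 1)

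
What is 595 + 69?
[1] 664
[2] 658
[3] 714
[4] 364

595 + 69 = 664
1) 664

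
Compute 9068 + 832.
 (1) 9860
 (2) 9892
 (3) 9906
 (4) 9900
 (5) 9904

9068 + 832 = 9900
4) 9900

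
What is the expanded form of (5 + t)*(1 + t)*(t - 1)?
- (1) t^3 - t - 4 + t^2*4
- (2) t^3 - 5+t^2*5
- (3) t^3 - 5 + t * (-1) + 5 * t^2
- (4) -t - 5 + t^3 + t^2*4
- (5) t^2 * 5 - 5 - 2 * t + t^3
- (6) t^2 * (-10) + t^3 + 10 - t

Expanding (5 + t)*(1 + t)*(t - 1):
= t^3 - 5 + t * (-1) + 5 * t^2
3) t^3 - 5 + t * (-1) + 5 * t^2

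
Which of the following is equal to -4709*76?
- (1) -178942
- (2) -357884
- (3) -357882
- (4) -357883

-4709 * 76 = -357884
2) -357884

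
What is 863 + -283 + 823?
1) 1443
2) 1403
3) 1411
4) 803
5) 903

First: 863 + -283 = 580
Then: 580 + 823 = 1403
2) 1403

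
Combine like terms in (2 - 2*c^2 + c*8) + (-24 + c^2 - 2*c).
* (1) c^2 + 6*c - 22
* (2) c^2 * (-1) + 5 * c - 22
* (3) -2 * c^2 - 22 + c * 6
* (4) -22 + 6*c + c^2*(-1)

Adding the polynomials and combining like terms:
(2 - 2*c^2 + c*8) + (-24 + c^2 - 2*c)
= -22 + 6*c + c^2*(-1)
4) -22 + 6*c + c^2*(-1)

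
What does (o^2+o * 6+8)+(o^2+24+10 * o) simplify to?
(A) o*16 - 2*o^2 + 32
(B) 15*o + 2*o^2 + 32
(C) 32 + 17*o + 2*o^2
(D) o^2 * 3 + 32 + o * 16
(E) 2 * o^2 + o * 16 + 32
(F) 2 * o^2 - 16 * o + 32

Adding the polynomials and combining like terms:
(o^2 + o*6 + 8) + (o^2 + 24 + 10*o)
= 2 * o^2 + o * 16 + 32
E) 2 * o^2 + o * 16 + 32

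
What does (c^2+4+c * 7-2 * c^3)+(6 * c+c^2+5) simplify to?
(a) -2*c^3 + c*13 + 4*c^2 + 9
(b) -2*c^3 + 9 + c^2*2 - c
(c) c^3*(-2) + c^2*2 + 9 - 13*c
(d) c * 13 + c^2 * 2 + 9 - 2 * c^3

Adding the polynomials and combining like terms:
(c^2 + 4 + c*7 - 2*c^3) + (6*c + c^2 + 5)
= c * 13 + c^2 * 2 + 9 - 2 * c^3
d) c * 13 + c^2 * 2 + 9 - 2 * c^3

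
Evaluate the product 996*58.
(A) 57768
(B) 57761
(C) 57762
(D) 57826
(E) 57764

996 * 58 = 57768
A) 57768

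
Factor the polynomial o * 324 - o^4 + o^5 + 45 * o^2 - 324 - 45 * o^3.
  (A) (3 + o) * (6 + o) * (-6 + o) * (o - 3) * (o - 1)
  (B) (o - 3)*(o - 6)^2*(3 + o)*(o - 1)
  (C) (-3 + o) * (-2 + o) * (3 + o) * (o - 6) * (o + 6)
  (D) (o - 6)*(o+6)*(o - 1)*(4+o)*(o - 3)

We need to factor o * 324 - o^4 + o^5 + 45 * o^2 - 324 - 45 * o^3.
The factored form is (3 + o) * (6 + o) * (-6 + o) * (o - 3) * (o - 1).
A) (3 + o) * (6 + o) * (-6 + o) * (o - 3) * (o - 1)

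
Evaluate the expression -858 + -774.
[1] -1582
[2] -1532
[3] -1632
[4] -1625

-858 + -774 = -1632
3) -1632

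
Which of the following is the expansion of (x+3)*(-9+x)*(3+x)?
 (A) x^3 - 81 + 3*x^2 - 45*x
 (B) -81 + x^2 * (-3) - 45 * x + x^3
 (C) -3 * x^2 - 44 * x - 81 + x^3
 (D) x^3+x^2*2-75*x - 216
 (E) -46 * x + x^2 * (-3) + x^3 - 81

Expanding (x+3)*(-9+x)*(3+x):
= -81 + x^2 * (-3) - 45 * x + x^3
B) -81 + x^2 * (-3) - 45 * x + x^3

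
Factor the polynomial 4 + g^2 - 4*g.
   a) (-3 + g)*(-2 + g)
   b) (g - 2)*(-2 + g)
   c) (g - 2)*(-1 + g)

We need to factor 4 + g^2 - 4*g.
The factored form is (g - 2)*(-2 + g).
b) (g - 2)*(-2 + g)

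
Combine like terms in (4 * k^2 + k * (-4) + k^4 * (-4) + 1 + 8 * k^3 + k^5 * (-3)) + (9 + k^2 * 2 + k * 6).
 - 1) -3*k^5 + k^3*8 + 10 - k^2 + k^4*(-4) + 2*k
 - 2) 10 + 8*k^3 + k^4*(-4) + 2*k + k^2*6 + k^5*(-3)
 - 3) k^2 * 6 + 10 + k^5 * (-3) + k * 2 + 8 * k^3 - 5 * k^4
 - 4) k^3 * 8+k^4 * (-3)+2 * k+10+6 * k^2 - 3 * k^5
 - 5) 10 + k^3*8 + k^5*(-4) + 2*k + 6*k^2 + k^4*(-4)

Adding the polynomials and combining like terms:
(4*k^2 + k*(-4) + k^4*(-4) + 1 + 8*k^3 + k^5*(-3)) + (9 + k^2*2 + k*6)
= 10 + 8*k^3 + k^4*(-4) + 2*k + k^2*6 + k^5*(-3)
2) 10 + 8*k^3 + k^4*(-4) + 2*k + k^2*6 + k^5*(-3)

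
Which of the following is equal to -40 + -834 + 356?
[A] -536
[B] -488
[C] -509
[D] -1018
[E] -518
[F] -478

First: -40 + -834 = -874
Then: -874 + 356 = -518
E) -518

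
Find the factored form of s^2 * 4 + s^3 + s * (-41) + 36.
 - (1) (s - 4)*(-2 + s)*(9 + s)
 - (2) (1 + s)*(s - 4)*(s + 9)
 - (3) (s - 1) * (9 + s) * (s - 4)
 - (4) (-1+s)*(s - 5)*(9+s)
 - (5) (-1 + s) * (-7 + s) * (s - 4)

We need to factor s^2 * 4 + s^3 + s * (-41) + 36.
The factored form is (s - 1) * (9 + s) * (s - 4).
3) (s - 1) * (9 + s) * (s - 4)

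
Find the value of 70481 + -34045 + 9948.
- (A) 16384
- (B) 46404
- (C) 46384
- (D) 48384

First: 70481 + -34045 = 36436
Then: 36436 + 9948 = 46384
C) 46384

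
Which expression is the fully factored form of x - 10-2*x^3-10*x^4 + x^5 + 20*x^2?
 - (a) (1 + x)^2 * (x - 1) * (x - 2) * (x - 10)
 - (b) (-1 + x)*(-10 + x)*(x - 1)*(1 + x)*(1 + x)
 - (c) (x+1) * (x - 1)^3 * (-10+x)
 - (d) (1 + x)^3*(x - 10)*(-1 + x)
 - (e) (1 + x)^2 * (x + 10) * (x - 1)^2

We need to factor x - 10-2*x^3-10*x^4 + x^5 + 20*x^2.
The factored form is (-1 + x)*(-10 + x)*(x - 1)*(1 + x)*(1 + x).
b) (-1 + x)*(-10 + x)*(x - 1)*(1 + x)*(1 + x)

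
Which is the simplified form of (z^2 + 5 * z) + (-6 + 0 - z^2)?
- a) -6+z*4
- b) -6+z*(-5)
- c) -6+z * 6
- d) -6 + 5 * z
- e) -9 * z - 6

Adding the polynomials and combining like terms:
(z^2 + 5*z) + (-6 + 0 - z^2)
= -6 + 5 * z
d) -6 + 5 * z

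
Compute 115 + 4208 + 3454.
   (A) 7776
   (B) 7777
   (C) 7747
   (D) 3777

First: 115 + 4208 = 4323
Then: 4323 + 3454 = 7777
B) 7777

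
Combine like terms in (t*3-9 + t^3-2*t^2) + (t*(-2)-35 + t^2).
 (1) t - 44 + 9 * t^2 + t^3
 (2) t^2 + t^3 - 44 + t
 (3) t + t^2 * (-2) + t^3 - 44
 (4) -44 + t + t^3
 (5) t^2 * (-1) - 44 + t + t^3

Adding the polynomials and combining like terms:
(t*3 - 9 + t^3 - 2*t^2) + (t*(-2) - 35 + t^2)
= t^2 * (-1) - 44 + t + t^3
5) t^2 * (-1) - 44 + t + t^3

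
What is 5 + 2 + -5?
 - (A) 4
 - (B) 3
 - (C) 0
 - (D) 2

First: 5 + 2 = 7
Then: 7 + -5 = 2
D) 2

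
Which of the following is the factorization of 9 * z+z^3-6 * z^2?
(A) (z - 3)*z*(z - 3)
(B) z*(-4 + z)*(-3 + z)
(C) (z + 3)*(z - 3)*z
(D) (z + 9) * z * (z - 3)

We need to factor 9 * z+z^3-6 * z^2.
The factored form is (z - 3)*z*(z - 3).
A) (z - 3)*z*(z - 3)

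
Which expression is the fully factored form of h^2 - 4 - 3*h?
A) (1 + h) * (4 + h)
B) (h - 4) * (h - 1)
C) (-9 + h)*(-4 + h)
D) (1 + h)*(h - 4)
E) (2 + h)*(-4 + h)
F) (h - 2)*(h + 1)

We need to factor h^2 - 4 - 3*h.
The factored form is (1 + h)*(h - 4).
D) (1 + h)*(h - 4)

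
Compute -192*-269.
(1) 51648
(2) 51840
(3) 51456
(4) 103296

-192 * -269 = 51648
1) 51648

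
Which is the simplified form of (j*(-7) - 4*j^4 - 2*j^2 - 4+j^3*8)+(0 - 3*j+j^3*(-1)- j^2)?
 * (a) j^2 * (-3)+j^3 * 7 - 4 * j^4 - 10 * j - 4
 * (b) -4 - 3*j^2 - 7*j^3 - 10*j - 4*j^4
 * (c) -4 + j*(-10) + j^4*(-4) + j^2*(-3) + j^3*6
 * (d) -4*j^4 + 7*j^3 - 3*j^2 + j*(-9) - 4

Adding the polynomials and combining like terms:
(j*(-7) - 4*j^4 - 2*j^2 - 4 + j^3*8) + (0 - 3*j + j^3*(-1) - j^2)
= j^2 * (-3)+j^3 * 7 - 4 * j^4 - 10 * j - 4
a) j^2 * (-3)+j^3 * 7 - 4 * j^4 - 10 * j - 4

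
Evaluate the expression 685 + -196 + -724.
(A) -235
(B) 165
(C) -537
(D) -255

First: 685 + -196 = 489
Then: 489 + -724 = -235
A) -235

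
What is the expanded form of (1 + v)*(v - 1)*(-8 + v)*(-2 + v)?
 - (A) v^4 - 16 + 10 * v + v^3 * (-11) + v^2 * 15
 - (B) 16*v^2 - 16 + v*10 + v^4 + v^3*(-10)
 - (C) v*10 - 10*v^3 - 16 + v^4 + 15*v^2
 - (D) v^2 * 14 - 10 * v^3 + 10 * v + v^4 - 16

Expanding (1 + v)*(v - 1)*(-8 + v)*(-2 + v):
= v*10 - 10*v^3 - 16 + v^4 + 15*v^2
C) v*10 - 10*v^3 - 16 + v^4 + 15*v^2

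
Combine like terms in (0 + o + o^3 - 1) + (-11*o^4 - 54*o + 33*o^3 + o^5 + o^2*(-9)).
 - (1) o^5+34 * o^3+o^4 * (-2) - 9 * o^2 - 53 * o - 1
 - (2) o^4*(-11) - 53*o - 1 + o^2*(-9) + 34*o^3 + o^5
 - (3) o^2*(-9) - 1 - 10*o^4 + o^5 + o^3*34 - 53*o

Adding the polynomials and combining like terms:
(0 + o + o^3 - 1) + (-11*o^4 - 54*o + 33*o^3 + o^5 + o^2*(-9))
= o^4*(-11) - 53*o - 1 + o^2*(-9) + 34*o^3 + o^5
2) o^4*(-11) - 53*o - 1 + o^2*(-9) + 34*o^3 + o^5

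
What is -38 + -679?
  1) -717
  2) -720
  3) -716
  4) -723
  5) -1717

-38 + -679 = -717
1) -717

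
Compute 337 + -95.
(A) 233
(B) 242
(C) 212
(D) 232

337 + -95 = 242
B) 242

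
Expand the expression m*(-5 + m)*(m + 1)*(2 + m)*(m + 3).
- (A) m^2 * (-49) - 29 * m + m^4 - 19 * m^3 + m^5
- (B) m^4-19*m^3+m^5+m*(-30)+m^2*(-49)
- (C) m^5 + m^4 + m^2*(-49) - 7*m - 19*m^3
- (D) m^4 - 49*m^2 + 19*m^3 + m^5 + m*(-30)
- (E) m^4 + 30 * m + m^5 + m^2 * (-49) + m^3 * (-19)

Expanding m*(-5 + m)*(m + 1)*(2 + m)*(m + 3):
= m^4-19*m^3+m^5+m*(-30)+m^2*(-49)
B) m^4-19*m^3+m^5+m*(-30)+m^2*(-49)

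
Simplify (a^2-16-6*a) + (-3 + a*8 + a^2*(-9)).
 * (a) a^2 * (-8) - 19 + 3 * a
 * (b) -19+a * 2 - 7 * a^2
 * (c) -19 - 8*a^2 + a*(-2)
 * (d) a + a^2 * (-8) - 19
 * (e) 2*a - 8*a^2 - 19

Adding the polynomials and combining like terms:
(a^2 - 16 - 6*a) + (-3 + a*8 + a^2*(-9))
= 2*a - 8*a^2 - 19
e) 2*a - 8*a^2 - 19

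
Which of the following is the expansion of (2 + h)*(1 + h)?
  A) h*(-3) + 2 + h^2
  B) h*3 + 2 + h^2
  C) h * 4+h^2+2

Expanding (2 + h)*(1 + h):
= h*3 + 2 + h^2
B) h*3 + 2 + h^2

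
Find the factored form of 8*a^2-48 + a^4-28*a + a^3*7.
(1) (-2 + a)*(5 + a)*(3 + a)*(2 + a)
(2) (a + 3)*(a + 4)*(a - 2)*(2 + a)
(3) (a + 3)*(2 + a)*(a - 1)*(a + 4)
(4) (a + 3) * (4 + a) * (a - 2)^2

We need to factor 8*a^2-48 + a^4-28*a + a^3*7.
The factored form is (a + 3)*(a + 4)*(a - 2)*(2 + a).
2) (a + 3)*(a + 4)*(a - 2)*(2 + a)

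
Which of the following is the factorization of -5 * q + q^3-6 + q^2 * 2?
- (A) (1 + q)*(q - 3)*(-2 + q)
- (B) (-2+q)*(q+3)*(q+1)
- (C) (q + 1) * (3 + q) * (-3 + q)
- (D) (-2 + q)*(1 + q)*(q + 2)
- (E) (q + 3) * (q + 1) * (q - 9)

We need to factor -5 * q + q^3-6 + q^2 * 2.
The factored form is (-2+q)*(q+3)*(q+1).
B) (-2+q)*(q+3)*(q+1)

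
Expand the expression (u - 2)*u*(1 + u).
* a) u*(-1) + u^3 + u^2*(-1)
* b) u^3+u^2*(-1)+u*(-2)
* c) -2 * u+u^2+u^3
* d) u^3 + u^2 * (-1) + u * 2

Expanding (u - 2)*u*(1 + u):
= u^3+u^2*(-1)+u*(-2)
b) u^3+u^2*(-1)+u*(-2)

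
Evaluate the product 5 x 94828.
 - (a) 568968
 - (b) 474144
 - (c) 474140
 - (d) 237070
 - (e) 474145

5 * 94828 = 474140
c) 474140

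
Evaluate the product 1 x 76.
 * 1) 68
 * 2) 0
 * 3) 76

1 * 76 = 76
3) 76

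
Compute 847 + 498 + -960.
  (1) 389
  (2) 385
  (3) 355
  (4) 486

First: 847 + 498 = 1345
Then: 1345 + -960 = 385
2) 385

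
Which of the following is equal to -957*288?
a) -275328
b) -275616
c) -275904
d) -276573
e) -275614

-957 * 288 = -275616
b) -275616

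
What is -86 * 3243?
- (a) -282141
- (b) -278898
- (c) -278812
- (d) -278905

-86 * 3243 = -278898
b) -278898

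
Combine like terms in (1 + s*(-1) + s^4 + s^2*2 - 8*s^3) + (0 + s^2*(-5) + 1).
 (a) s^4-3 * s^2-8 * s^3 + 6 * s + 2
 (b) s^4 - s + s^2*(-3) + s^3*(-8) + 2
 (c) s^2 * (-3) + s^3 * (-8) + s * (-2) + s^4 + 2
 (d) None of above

Adding the polynomials and combining like terms:
(1 + s*(-1) + s^4 + s^2*2 - 8*s^3) + (0 + s^2*(-5) + 1)
= s^4 - s + s^2*(-3) + s^3*(-8) + 2
b) s^4 - s + s^2*(-3) + s^3*(-8) + 2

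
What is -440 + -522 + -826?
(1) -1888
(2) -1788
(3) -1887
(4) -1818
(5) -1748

First: -440 + -522 = -962
Then: -962 + -826 = -1788
2) -1788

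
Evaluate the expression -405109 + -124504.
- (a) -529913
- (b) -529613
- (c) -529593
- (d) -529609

-405109 + -124504 = -529613
b) -529613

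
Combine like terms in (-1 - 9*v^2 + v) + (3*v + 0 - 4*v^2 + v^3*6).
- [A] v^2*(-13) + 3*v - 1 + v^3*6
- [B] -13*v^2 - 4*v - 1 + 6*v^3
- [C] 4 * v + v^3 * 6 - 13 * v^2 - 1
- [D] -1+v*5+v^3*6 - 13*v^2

Adding the polynomials and combining like terms:
(-1 - 9*v^2 + v) + (3*v + 0 - 4*v^2 + v^3*6)
= 4 * v + v^3 * 6 - 13 * v^2 - 1
C) 4 * v + v^3 * 6 - 13 * v^2 - 1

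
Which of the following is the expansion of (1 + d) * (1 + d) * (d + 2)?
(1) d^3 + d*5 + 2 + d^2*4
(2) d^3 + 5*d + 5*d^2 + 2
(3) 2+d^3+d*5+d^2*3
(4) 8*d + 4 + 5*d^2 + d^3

Expanding (1 + d) * (1 + d) * (d + 2):
= d^3 + d*5 + 2 + d^2*4
1) d^3 + d*5 + 2 + d^2*4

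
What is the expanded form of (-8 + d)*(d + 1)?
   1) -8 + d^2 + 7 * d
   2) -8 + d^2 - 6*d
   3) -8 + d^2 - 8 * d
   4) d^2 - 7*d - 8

Expanding (-8 + d)*(d + 1):
= d^2 - 7*d - 8
4) d^2 - 7*d - 8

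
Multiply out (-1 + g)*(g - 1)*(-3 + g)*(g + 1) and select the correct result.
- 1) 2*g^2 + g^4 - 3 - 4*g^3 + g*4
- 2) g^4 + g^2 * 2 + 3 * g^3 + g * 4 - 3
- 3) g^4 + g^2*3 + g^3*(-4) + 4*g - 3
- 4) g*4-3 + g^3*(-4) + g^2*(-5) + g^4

Expanding (-1 + g)*(g - 1)*(-3 + g)*(g + 1):
= 2*g^2 + g^4 - 3 - 4*g^3 + g*4
1) 2*g^2 + g^4 - 3 - 4*g^3 + g*4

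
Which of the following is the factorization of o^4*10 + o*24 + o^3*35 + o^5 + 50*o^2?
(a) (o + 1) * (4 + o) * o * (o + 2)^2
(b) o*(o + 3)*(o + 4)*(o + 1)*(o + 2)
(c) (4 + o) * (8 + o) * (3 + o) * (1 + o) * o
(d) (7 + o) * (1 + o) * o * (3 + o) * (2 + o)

We need to factor o^4*10 + o*24 + o^3*35 + o^5 + 50*o^2.
The factored form is o*(o + 3)*(o + 4)*(o + 1)*(o + 2).
b) o*(o + 3)*(o + 4)*(o + 1)*(o + 2)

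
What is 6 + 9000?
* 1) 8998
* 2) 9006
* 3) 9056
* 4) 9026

6 + 9000 = 9006
2) 9006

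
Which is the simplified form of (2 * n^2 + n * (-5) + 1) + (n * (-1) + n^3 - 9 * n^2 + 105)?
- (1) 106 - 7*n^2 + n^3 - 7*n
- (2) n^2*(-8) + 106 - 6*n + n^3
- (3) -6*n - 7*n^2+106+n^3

Adding the polynomials and combining like terms:
(2*n^2 + n*(-5) + 1) + (n*(-1) + n^3 - 9*n^2 + 105)
= -6*n - 7*n^2+106+n^3
3) -6*n - 7*n^2+106+n^3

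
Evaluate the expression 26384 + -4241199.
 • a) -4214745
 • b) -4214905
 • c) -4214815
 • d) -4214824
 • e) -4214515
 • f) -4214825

26384 + -4241199 = -4214815
c) -4214815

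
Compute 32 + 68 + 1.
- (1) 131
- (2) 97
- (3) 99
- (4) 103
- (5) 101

First: 32 + 68 = 100
Then: 100 + 1 = 101
5) 101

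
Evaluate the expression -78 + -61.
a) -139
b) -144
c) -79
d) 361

-78 + -61 = -139
a) -139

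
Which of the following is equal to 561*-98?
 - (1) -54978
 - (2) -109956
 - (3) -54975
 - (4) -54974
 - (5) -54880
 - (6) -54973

561 * -98 = -54978
1) -54978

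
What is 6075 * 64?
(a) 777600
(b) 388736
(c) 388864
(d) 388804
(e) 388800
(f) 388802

6075 * 64 = 388800
e) 388800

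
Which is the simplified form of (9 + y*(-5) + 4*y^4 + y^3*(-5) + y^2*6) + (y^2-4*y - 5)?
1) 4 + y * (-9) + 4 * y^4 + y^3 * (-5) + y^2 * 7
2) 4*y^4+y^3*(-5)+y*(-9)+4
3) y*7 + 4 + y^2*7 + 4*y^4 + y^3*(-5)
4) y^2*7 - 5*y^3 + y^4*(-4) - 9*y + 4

Adding the polynomials and combining like terms:
(9 + y*(-5) + 4*y^4 + y^3*(-5) + y^2*6) + (y^2 - 4*y - 5)
= 4 + y * (-9) + 4 * y^4 + y^3 * (-5) + y^2 * 7
1) 4 + y * (-9) + 4 * y^4 + y^3 * (-5) + y^2 * 7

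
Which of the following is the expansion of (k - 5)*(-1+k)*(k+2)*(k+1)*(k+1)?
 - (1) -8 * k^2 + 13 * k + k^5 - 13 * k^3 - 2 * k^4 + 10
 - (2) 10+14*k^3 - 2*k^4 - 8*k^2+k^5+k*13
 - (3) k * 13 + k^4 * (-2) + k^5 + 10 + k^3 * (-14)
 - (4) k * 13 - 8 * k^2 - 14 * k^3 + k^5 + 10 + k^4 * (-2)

Expanding (k - 5)*(-1+k)*(k+2)*(k+1)*(k+1):
= k * 13 - 8 * k^2 - 14 * k^3 + k^5 + 10 + k^4 * (-2)
4) k * 13 - 8 * k^2 - 14 * k^3 + k^5 + 10 + k^4 * (-2)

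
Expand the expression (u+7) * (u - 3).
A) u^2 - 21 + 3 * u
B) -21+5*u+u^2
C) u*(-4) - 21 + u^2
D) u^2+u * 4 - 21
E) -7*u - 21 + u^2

Expanding (u+7) * (u - 3):
= u^2+u * 4 - 21
D) u^2+u * 4 - 21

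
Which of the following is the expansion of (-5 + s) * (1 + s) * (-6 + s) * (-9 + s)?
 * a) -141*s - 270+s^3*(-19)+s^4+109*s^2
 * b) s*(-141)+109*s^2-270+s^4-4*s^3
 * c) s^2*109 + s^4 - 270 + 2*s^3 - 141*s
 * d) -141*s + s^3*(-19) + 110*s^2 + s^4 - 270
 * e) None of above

Expanding (-5 + s) * (1 + s) * (-6 + s) * (-9 + s):
= -141*s - 270+s^3*(-19)+s^4+109*s^2
a) -141*s - 270+s^3*(-19)+s^4+109*s^2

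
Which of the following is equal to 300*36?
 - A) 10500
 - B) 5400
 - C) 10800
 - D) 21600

300 * 36 = 10800
C) 10800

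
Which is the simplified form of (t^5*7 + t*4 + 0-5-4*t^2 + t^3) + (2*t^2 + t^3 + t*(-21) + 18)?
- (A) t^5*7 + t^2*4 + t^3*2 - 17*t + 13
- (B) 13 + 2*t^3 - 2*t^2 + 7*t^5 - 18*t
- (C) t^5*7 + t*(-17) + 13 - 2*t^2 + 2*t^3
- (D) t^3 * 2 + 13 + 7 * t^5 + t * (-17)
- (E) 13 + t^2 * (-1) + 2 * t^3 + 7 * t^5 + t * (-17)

Adding the polynomials and combining like terms:
(t^5*7 + t*4 + 0 - 5 - 4*t^2 + t^3) + (2*t^2 + t^3 + t*(-21) + 18)
= t^5*7 + t*(-17) + 13 - 2*t^2 + 2*t^3
C) t^5*7 + t*(-17) + 13 - 2*t^2 + 2*t^3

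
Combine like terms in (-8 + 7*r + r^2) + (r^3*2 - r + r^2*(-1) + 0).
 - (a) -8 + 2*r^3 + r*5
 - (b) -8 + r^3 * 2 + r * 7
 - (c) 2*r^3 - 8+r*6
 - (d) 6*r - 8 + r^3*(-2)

Adding the polynomials and combining like terms:
(-8 + 7*r + r^2) + (r^3*2 - r + r^2*(-1) + 0)
= 2*r^3 - 8+r*6
c) 2*r^3 - 8+r*6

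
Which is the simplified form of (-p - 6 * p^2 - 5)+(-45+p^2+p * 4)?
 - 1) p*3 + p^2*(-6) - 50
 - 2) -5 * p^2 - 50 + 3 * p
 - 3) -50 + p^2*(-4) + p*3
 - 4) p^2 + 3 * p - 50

Adding the polynomials and combining like terms:
(-p - 6*p^2 - 5) + (-45 + p^2 + p*4)
= -5 * p^2 - 50 + 3 * p
2) -5 * p^2 - 50 + 3 * p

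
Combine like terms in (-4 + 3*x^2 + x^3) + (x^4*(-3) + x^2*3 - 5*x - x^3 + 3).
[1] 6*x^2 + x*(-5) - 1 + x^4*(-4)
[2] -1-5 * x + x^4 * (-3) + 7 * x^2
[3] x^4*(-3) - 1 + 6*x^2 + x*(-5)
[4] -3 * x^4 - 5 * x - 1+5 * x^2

Adding the polynomials and combining like terms:
(-4 + 3*x^2 + x^3) + (x^4*(-3) + x^2*3 - 5*x - x^3 + 3)
= x^4*(-3) - 1 + 6*x^2 + x*(-5)
3) x^4*(-3) - 1 + 6*x^2 + x*(-5)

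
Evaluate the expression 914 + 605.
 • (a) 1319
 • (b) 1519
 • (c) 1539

914 + 605 = 1519
b) 1519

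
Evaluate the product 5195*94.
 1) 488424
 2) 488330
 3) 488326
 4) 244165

5195 * 94 = 488330
2) 488330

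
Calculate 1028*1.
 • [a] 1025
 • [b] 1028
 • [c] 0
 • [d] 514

1028 * 1 = 1028
b) 1028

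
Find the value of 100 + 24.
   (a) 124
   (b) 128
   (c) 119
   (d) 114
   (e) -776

100 + 24 = 124
a) 124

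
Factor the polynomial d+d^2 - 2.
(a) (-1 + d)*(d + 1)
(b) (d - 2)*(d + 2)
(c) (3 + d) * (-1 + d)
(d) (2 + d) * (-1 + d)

We need to factor d+d^2 - 2.
The factored form is (2 + d) * (-1 + d).
d) (2 + d) * (-1 + d)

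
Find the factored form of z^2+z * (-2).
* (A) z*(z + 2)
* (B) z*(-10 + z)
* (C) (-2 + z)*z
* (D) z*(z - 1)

We need to factor z^2+z * (-2).
The factored form is (-2 + z)*z.
C) (-2 + z)*z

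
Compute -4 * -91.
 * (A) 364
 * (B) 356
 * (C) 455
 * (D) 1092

-4 * -91 = 364
A) 364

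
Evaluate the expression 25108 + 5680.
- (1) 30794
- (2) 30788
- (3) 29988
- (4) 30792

25108 + 5680 = 30788
2) 30788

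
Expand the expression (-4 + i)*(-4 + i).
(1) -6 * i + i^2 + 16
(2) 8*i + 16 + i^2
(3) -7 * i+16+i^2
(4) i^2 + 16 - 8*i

Expanding (-4 + i)*(-4 + i):
= i^2 + 16 - 8*i
4) i^2 + 16 - 8*i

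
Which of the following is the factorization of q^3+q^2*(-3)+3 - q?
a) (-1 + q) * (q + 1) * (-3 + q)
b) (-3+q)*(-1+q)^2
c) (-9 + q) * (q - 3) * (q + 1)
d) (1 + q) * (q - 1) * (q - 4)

We need to factor q^3+q^2*(-3)+3 - q.
The factored form is (-1 + q) * (q + 1) * (-3 + q).
a) (-1 + q) * (q + 1) * (-3 + q)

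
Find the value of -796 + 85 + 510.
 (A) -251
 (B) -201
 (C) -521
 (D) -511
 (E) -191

First: -796 + 85 = -711
Then: -711 + 510 = -201
B) -201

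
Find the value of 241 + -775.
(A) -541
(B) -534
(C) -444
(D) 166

241 + -775 = -534
B) -534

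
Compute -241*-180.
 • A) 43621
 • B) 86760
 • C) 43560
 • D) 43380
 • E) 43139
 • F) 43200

-241 * -180 = 43380
D) 43380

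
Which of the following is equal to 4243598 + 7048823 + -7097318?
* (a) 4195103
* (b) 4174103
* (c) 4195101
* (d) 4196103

First: 4243598 + 7048823 = 11292421
Then: 11292421 + -7097318 = 4195103
a) 4195103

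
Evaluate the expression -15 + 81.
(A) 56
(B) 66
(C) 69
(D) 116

-15 + 81 = 66
B) 66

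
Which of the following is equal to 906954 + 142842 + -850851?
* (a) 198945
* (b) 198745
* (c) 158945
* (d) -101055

First: 906954 + 142842 = 1049796
Then: 1049796 + -850851 = 198945
a) 198945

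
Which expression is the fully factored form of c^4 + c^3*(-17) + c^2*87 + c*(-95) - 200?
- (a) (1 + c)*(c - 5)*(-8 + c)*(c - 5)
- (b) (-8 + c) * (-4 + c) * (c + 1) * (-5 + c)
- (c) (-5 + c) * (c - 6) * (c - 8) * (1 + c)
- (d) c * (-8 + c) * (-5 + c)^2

We need to factor c^4 + c^3*(-17) + c^2*87 + c*(-95) - 200.
The factored form is (1 + c)*(c - 5)*(-8 + c)*(c - 5).
a) (1 + c)*(c - 5)*(-8 + c)*(c - 5)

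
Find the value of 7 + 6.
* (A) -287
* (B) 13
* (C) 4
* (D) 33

7 + 6 = 13
B) 13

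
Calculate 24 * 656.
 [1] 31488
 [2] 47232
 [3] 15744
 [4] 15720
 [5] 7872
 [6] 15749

24 * 656 = 15744
3) 15744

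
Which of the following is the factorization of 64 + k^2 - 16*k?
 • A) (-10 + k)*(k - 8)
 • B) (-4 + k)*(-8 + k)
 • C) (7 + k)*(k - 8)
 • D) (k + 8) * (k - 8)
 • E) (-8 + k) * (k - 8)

We need to factor 64 + k^2 - 16*k.
The factored form is (-8 + k) * (k - 8).
E) (-8 + k) * (k - 8)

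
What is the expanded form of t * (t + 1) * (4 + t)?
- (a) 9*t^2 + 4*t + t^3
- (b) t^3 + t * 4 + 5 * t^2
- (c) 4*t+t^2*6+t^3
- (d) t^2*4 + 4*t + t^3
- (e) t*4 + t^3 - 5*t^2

Expanding t * (t + 1) * (4 + t):
= t^3 + t * 4 + 5 * t^2
b) t^3 + t * 4 + 5 * t^2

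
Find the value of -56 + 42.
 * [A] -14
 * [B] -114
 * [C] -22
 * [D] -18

-56 + 42 = -14
A) -14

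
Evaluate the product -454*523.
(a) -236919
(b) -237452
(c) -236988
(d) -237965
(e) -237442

-454 * 523 = -237442
e) -237442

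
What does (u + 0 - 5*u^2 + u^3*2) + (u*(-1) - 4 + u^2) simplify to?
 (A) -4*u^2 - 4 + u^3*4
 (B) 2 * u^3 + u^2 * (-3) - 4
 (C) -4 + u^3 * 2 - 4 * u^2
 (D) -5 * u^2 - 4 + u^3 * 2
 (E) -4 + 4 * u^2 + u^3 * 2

Adding the polynomials and combining like terms:
(u + 0 - 5*u^2 + u^3*2) + (u*(-1) - 4 + u^2)
= -4 + u^3 * 2 - 4 * u^2
C) -4 + u^3 * 2 - 4 * u^2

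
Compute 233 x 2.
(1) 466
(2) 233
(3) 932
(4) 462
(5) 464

233 * 2 = 466
1) 466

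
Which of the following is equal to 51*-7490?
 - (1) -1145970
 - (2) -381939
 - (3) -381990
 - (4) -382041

51 * -7490 = -381990
3) -381990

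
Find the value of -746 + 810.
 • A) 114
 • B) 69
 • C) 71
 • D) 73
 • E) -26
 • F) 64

-746 + 810 = 64
F) 64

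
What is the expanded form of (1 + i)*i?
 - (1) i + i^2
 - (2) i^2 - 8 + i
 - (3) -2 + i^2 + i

Expanding (1 + i)*i:
= i + i^2
1) i + i^2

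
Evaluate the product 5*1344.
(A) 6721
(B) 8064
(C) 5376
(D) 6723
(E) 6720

5 * 1344 = 6720
E) 6720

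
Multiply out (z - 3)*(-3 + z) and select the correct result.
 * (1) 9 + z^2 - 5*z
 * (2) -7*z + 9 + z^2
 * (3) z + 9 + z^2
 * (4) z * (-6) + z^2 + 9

Expanding (z - 3)*(-3 + z):
= z * (-6) + z^2 + 9
4) z * (-6) + z^2 + 9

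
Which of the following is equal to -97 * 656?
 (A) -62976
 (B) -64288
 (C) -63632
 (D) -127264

-97 * 656 = -63632
C) -63632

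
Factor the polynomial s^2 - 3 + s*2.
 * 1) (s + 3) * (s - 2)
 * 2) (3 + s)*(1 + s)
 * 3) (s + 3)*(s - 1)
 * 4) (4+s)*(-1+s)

We need to factor s^2 - 3 + s*2.
The factored form is (s + 3)*(s - 1).
3) (s + 3)*(s - 1)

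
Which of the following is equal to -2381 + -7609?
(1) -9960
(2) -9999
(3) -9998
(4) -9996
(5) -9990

-2381 + -7609 = -9990
5) -9990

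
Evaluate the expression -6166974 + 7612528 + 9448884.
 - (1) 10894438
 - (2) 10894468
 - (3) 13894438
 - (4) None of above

First: -6166974 + 7612528 = 1445554
Then: 1445554 + 9448884 = 10894438
1) 10894438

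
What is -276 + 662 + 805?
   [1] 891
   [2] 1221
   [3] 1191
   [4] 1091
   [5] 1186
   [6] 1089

First: -276 + 662 = 386
Then: 386 + 805 = 1191
3) 1191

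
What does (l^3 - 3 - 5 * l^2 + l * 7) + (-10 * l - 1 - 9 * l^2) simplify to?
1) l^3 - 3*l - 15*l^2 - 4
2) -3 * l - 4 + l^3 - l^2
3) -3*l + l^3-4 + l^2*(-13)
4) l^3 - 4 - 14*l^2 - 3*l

Adding the polynomials and combining like terms:
(l^3 - 3 - 5*l^2 + l*7) + (-10*l - 1 - 9*l^2)
= l^3 - 4 - 14*l^2 - 3*l
4) l^3 - 4 - 14*l^2 - 3*l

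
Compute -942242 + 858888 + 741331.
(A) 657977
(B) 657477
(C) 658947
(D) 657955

First: -942242 + 858888 = -83354
Then: -83354 + 741331 = 657977
A) 657977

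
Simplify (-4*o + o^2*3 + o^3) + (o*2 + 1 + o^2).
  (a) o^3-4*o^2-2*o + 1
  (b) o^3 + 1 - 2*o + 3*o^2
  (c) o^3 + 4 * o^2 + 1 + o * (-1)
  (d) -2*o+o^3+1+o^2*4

Adding the polynomials and combining like terms:
(-4*o + o^2*3 + o^3) + (o*2 + 1 + o^2)
= -2*o+o^3+1+o^2*4
d) -2*o+o^3+1+o^2*4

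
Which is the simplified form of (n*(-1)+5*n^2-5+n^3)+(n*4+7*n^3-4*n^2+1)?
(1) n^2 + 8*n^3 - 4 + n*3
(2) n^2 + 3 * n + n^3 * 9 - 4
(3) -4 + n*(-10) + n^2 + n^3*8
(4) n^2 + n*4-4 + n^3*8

Adding the polynomials and combining like terms:
(n*(-1) + 5*n^2 - 5 + n^3) + (n*4 + 7*n^3 - 4*n^2 + 1)
= n^2 + 8*n^3 - 4 + n*3
1) n^2 + 8*n^3 - 4 + n*3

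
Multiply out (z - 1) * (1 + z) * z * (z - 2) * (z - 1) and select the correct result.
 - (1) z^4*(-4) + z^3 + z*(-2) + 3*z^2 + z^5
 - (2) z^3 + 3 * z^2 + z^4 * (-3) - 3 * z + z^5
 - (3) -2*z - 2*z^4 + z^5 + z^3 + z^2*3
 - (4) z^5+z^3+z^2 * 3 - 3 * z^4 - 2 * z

Expanding (z - 1) * (1 + z) * z * (z - 2) * (z - 1):
= z^5+z^3+z^2 * 3 - 3 * z^4 - 2 * z
4) z^5+z^3+z^2 * 3 - 3 * z^4 - 2 * z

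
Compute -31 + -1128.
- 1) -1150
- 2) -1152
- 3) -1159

-31 + -1128 = -1159
3) -1159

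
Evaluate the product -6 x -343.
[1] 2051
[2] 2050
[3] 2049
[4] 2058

-6 * -343 = 2058
4) 2058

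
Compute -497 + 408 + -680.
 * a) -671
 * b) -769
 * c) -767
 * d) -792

First: -497 + 408 = -89
Then: -89 + -680 = -769
b) -769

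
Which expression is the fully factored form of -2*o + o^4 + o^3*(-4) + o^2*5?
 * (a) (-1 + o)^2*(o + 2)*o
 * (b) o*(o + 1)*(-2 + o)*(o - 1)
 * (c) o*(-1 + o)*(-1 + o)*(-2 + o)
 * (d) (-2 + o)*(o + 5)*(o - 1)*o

We need to factor -2*o + o^4 + o^3*(-4) + o^2*5.
The factored form is o*(-1 + o)*(-1 + o)*(-2 + o).
c) o*(-1 + o)*(-1 + o)*(-2 + o)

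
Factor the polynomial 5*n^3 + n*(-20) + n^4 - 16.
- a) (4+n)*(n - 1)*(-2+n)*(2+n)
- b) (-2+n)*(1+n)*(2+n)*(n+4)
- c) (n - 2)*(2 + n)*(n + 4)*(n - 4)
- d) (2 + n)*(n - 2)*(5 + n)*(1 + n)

We need to factor 5*n^3 + n*(-20) + n^4 - 16.
The factored form is (-2+n)*(1+n)*(2+n)*(n+4).
b) (-2+n)*(1+n)*(2+n)*(n+4)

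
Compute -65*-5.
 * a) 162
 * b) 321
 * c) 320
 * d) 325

-65 * -5 = 325
d) 325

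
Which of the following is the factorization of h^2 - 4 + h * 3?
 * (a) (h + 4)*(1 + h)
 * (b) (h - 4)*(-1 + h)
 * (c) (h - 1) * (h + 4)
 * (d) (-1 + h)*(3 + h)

We need to factor h^2 - 4 + h * 3.
The factored form is (h - 1) * (h + 4).
c) (h - 1) * (h + 4)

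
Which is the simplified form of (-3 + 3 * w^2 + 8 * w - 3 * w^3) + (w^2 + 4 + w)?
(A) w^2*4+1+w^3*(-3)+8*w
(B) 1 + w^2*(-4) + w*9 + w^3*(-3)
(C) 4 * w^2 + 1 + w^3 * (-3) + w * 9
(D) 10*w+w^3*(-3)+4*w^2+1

Adding the polynomials and combining like terms:
(-3 + 3*w^2 + 8*w - 3*w^3) + (w^2 + 4 + w)
= 4 * w^2 + 1 + w^3 * (-3) + w * 9
C) 4 * w^2 + 1 + w^3 * (-3) + w * 9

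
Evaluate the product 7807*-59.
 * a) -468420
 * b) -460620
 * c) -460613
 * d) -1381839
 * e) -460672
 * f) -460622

7807 * -59 = -460613
c) -460613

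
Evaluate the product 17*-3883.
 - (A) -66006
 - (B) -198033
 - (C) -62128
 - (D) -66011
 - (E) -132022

17 * -3883 = -66011
D) -66011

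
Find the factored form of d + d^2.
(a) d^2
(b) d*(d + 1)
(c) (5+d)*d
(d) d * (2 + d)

We need to factor d + d^2.
The factored form is d*(d + 1).
b) d*(d + 1)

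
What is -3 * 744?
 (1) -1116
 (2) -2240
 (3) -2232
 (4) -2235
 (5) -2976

-3 * 744 = -2232
3) -2232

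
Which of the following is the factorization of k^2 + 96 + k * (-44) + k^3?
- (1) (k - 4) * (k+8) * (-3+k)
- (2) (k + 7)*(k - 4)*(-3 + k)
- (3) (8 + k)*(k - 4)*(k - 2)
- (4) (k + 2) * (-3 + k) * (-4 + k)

We need to factor k^2 + 96 + k * (-44) + k^3.
The factored form is (k - 4) * (k+8) * (-3+k).
1) (k - 4) * (k+8) * (-3+k)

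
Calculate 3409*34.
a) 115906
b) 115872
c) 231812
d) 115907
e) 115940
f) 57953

3409 * 34 = 115906
a) 115906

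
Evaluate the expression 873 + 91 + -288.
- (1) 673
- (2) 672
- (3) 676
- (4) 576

First: 873 + 91 = 964
Then: 964 + -288 = 676
3) 676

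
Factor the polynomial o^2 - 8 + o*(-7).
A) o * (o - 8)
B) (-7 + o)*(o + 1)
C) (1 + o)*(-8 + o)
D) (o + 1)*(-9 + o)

We need to factor o^2 - 8 + o*(-7).
The factored form is (1 + o)*(-8 + o).
C) (1 + o)*(-8 + o)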